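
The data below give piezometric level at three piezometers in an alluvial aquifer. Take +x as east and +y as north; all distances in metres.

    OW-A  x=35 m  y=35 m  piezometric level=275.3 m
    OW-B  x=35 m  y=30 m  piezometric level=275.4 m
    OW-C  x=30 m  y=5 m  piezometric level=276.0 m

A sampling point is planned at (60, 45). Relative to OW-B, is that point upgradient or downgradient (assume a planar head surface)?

downgradient

Differences from OW-A: to OW-B (Δx, Δy, Δh) = (0, -5, +0.1); to OW-C = (-5, -30, +0.7).
Solve a·Δx + b·Δy = Δh: det = 0·(-30) − (-5)·(-5) = -25.
∂h/∂x = [(+0.1)·(-30) − (+0.7)·(-5)] / -25 = -0.02000
∂h/∂y = [0·(+0.7) − (-5)·(+0.1)] / -25 = -0.02000
Head at (60, 45) = 275.3 + (-0.02000)·(25) + (-0.02000)·(10) = 274.60 m.
That is lower than the 275.4 m at OW-B, so the point is downgradient.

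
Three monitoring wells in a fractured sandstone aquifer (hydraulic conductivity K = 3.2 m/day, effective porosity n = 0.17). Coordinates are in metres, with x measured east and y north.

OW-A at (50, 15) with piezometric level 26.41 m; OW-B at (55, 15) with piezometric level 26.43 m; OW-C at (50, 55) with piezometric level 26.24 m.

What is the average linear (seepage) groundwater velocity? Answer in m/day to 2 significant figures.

Three-point gradient (reference OW-A): Δ to OW-B = (5, 0, +0.02), Δ to OW-C = (0, 40, -0.17).
∂h/∂x = +0.004000, ∂h/∂y = -0.004250 (det = 200).
|∇h| = √(0.004000² + -0.004250²) = 0.005836
Seepage velocity v = K·i/n = 3.2 × 0.005836 / 0.17 = 0.1099 m/day.

0.11 m/day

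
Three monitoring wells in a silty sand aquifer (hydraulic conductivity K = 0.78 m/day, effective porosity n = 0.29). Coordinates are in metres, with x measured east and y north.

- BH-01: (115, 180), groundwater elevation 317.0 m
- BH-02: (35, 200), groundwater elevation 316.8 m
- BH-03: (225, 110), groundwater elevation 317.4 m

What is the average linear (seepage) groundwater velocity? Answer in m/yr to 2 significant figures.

3.4 m/yr

Differences from BH-01: to BH-02 (Δx, Δy, Δh) = (-80, 20, -0.2); to BH-03 = (110, -70, +0.4).
Solve a·Δx + b·Δy = Δh: det = (-80)·(-70) − 110·20 = 3400.
∂h/∂x = [(-0.2)·(-70) − (+0.4)·20] / 3400 = +0.001765
∂h/∂y = [(-80)·(+0.4) − 110·(-0.2)] / 3400 = -0.002941
|∇h| = √(0.001765² + -0.002941²) = 0.00343
Seepage velocity v = K·i/n = 0.78 × 0.00343 / 0.29 = 0.009226 m/day = 3.37 m/yr.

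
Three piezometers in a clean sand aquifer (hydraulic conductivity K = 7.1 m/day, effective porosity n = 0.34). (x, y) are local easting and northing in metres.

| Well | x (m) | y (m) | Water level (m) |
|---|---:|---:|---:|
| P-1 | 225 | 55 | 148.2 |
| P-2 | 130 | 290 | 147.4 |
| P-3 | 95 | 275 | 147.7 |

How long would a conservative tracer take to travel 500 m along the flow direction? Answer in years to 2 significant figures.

Taking P-1 as reference: P-2−P-1 = (-95, 235, -0.8); P-3−P-1 = (-130, 220, -0.5).
Determinant of the coordinate differences = (-95)·220 − (-130)·235 = 9650.
∂h/∂x = [(-0.8)·220 − (-0.5)·235] / 9650 = -0.006062
∂h/∂y = [(-95)·(-0.5) − (-130)·(-0.8)] / 9650 = -0.005855
|∇h| = √(-0.006062² + -0.005855²) = 0.008428
Seepage velocity v = K·i/n = 7.1 × 0.008428 / 0.34 = 0.176 m/day.
t = 500 / 0.176 = 2841 days = 7.78 years.

7.8 years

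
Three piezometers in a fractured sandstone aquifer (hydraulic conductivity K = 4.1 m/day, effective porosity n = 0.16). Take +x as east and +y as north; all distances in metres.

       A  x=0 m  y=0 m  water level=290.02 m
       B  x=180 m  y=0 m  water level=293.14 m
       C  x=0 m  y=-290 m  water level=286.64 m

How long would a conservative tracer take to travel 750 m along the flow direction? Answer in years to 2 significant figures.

3.8 years

∂h/∂x = (293.14 − 290.02) / (180 − 0) = +0.01733
∂h/∂y = (286.64 − 290.02) / (-290 − 0) = +0.01166
|∇h| = √(0.01733² + 0.01166²) = 0.02089
Seepage velocity v = K·i/n = 4.1 × 0.02089 / 0.16 = 0.5353 m/day.
t = 750 / 0.5353 = 1401 days = 3.84 years.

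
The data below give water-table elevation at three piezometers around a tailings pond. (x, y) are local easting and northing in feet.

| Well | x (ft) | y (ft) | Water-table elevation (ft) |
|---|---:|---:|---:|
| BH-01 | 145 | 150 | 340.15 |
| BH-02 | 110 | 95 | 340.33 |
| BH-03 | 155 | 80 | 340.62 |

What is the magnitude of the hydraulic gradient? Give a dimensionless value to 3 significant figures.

0.00752

Differences from BH-01: to BH-02 (Δx, Δy, Δh) = (-35, -55, +0.18); to BH-03 = (10, -70, +0.47).
Determinant of the coordinate differences = (-35)·(-70) − 10·(-55) = 3000.
∂h/∂x = [(+0.18)·(-70) − (+0.47)·(-55)] / 3000 = +0.004417
∂h/∂y = [(-35)·(+0.47) − 10·(+0.18)] / 3000 = -0.006083
|∇h| = √(0.004417² + -0.006083²) = 0.007517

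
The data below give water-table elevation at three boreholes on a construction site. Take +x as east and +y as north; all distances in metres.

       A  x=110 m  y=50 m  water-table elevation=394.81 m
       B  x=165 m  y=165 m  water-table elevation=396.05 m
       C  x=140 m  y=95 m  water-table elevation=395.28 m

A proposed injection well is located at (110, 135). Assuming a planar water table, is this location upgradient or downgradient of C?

Differences from A: to B (Δx, Δy, Δh) = (55, 115, +1.24); to C = (30, 45, +0.47).
Solve a·Δx + b·Δy = Δh: det = 55·45 − 30·115 = -975.
∂h/∂x = [(+1.24)·45 − (+0.47)·115] / -975 = -0.001795
∂h/∂y = [55·(+0.47) − 30·(+1.24)] / -975 = +0.01164
Head at (110, 135) = 394.81 + (-0.001795)·(0) + (+0.01164)·(85) = 395.80 m.
That is higher than the 395.28 m at C, so the point is upgradient.

upgradient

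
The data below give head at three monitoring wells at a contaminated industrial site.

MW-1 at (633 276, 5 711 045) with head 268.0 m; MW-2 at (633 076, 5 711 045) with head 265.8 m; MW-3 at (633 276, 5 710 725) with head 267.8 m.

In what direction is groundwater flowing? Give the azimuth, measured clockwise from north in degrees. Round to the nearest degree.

267°

∂h/∂x = (265.8 − 268.0) / (633076 − 633276) = +0.01100
∂h/∂y = (267.8 − 268.0) / (5710725 − 5711045) = +0.0006250
Flow direction (−∇h) has components (-0.01100 E, -0.0006250 N).
Azimuth = atan2(E, N) = atan2(-0.01100, -0.0006250) = 266.7° ≈ 267°.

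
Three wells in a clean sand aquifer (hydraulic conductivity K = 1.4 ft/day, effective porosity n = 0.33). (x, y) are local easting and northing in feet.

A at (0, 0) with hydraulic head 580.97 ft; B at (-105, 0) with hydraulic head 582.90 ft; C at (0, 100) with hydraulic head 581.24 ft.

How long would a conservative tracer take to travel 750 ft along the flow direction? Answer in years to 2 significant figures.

26 years

∂h/∂x = (582.90 − 580.97) / (-105 − 0) = -0.01838
∂h/∂y = (581.24 − 580.97) / (100 − 0) = +0.002700
|∇h| = √(-0.01838² + 0.002700²) = 0.01858
Seepage velocity v = K·i/n = 1.4 × 0.01858 / 0.33 = 0.07882 ft/day.
t = 750 / 0.07882 = 9515 days = 26.1 years.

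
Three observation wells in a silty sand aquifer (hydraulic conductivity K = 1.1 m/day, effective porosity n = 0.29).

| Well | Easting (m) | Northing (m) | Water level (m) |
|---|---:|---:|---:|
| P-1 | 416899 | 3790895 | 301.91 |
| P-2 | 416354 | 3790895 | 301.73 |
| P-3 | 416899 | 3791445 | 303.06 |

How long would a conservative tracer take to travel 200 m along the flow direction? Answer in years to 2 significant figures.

68 years

∂h/∂x = (301.73 − 301.91) / (416354 − 416899) = +0.0003303
∂h/∂y = (303.06 − 301.91) / (3791445 − 3790895) = +0.002091
|∇h| = √(0.0003303² + 0.002091²) = 0.002117
Seepage velocity v = K·i/n = 1.1 × 0.002117 / 0.29 = 0.00803 m/day.
t = 200 / 0.00803 = 2.491e+04 days = 68.2 years.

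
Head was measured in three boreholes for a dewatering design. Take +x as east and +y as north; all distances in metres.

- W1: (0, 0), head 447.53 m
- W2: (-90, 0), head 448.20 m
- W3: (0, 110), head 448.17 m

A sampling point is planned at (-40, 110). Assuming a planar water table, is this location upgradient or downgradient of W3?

∂h/∂x = (448.20 − 447.53) / (-90 − 0) = -0.007444
∂h/∂y = (448.17 − 447.53) / (110 − 0) = +0.005818
Head at (-40, 110) = 447.53 + (-0.007444)·(-40) + (+0.005818)·(110) = 448.47 m.
That is higher than the 448.17 m at W3, so the point is upgradient.

upgradient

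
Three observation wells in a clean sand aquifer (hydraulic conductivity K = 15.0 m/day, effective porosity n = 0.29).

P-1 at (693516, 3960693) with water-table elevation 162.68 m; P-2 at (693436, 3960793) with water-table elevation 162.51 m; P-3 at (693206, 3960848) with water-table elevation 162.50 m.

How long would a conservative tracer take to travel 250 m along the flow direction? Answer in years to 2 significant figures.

6.3 years

With h = a·x + b·y + c and P-1 as origin, the differences give:
  (-80)·a + 100·b = -0.17
  (-310)·a + 155·b = -0.18
Eliminate b (×155 and ×100, subtract): 18600·a = -8.350 → a = ∂h/∂x = -0.0004489
Back-substitute: b = ∂h/∂y = -0.002059.
|∇h| = √(-0.0004489² + -0.002059²) = 0.002107
Seepage velocity v = K·i/n = 15.0 × 0.002107 / 0.29 = 0.109 m/day.
t = 250 / 0.109 = 2294 days = 6.28 years.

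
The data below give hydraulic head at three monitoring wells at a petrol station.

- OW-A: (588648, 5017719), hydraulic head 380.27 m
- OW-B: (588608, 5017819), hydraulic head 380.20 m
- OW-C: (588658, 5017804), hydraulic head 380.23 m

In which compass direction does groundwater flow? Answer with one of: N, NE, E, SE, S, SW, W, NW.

NW

Differences from OW-A: to OW-B (Δx, Δy, Δh) = (-40, 100, -0.07); to OW-C = (10, 85, -0.04).
Solve a·Δx + b·Δy = Δh: det = (-40)·85 − 10·100 = -4400.
∂h/∂x = [(-0.07)·85 − (-0.04)·100] / -4400 = +0.0004432
∂h/∂y = [(-40)·(-0.04) − 10·(-0.07)] / -4400 = -0.0005227
Flow = −∇h = (-0.0004432 east, +0.0005227 north), which points northwest.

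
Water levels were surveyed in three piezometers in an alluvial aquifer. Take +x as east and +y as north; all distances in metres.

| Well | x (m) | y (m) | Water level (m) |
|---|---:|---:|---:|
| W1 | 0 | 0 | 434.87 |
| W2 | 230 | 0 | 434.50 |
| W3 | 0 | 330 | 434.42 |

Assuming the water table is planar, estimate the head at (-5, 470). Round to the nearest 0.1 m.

434.2 m

∂h/∂x = (434.50 − 434.87) / (230 − 0) = -0.001609
∂h/∂y = (434.42 − 434.87) / (330 − 0) = -0.001364
h(-5, 470) = 434.87 + (-0.001609)·(-5) + (-0.001364)·(470) = 434.87 +0.008 -0.641 = 434.237 m.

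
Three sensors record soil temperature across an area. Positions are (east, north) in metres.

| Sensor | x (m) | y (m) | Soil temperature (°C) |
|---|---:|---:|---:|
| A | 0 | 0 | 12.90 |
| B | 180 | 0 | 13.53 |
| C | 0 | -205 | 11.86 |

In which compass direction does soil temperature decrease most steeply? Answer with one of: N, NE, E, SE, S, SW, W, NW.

∂T/∂x = (13.53 − 12.90) / (180 − 0) = +0.003500
∂T/∂y = (11.86 − 12.90) / (-205 − 0) = +0.005073
Steepest decrease is along −∇f = (-0.003500 E, -0.005073 N) → southwest.

SW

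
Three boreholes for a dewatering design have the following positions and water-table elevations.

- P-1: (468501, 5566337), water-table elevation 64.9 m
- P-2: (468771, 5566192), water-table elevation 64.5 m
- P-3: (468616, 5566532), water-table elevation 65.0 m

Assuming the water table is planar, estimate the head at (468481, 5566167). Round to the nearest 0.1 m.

Three-point gradient (reference P-1): Δ to P-2 = (270, -145, -0.4), Δ to P-3 = (115, 195, +0.1).
∂h/∂x = -0.0009160, ∂h/∂y = +0.001053 (det = 69325).
h(468481, 5566167) = 64.9 + (-0.0009160)·(-20) + (+0.001053)·(-170) = 64.9 +0.018 -0.179 = 64.739 m.

64.7 m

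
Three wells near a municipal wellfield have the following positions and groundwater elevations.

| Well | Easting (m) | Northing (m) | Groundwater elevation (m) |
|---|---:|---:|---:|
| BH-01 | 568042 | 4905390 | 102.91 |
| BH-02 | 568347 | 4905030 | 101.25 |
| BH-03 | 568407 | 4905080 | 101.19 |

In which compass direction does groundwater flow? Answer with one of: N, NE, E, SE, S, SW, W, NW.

SE

Three-point gradient (reference BH-01): Δ to BH-02 = (305, -360, -1.66), Δ to BH-03 = (365, -310, -1.72).
∂h/∂x = -0.002839, ∂h/∂y = +0.002206 (det = 36850).
Flow = −∇h = (+0.002839 east, -0.002206 north), which points southeast.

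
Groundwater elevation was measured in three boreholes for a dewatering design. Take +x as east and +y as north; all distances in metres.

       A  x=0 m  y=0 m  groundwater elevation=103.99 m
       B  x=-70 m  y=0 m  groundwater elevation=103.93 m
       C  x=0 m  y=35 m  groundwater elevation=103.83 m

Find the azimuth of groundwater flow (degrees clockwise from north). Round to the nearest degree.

349°

∂h/∂x = (103.93 − 103.99) / (-70 − 0) = +0.0008571
∂h/∂y = (103.83 − 103.99) / (35 − 0) = -0.004571
Flow direction (−∇h) has components (-0.0008571 E, +0.004571 N).
Azimuth = atan2(E, N) = atan2(-0.0008571, +0.004571) = 349.4° ≈ 349°.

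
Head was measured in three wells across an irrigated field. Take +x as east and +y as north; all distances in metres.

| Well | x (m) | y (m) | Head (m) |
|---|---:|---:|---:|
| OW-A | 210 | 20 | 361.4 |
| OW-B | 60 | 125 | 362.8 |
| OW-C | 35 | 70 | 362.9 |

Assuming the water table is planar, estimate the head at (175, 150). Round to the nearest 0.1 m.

Taking OW-A as reference: OW-B−OW-A = (-150, 105, +1.4); OW-C−OW-A = (-175, 50, +1.5).
Solve a·Δx + b·Δy = Δh: det = (-150)·50 − (-175)·105 = 10875.
∂h/∂x = [(+1.4)·50 − (+1.5)·105] / 10875 = -0.008046
∂h/∂y = [(-150)·(+1.5) − (-175)·(+1.4)] / 10875 = +0.001839
h(175, 150) = 361.4 + (-0.008046)·(-35) + (+0.001839)·(130) = 361.4 +0.282 +0.239 = 361.921 m.

361.9 m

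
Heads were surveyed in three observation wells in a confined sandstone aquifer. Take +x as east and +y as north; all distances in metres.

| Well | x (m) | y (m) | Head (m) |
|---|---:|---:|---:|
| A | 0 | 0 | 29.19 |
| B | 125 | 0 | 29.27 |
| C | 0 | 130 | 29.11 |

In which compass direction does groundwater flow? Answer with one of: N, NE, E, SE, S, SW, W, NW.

∂h/∂x = (29.27 − 29.19) / (125 − 0) = +0.0006400
∂h/∂y = (29.11 − 29.19) / (130 − 0) = -0.0006154
Flow = −∇h = (-0.0006400 east, +0.0006154 north), which points northwest.

NW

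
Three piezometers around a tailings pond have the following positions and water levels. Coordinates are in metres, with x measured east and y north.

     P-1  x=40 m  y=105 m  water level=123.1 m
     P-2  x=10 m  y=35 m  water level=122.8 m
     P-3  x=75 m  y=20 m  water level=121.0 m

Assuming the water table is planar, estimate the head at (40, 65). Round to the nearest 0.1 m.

122.5 m

Taking P-1 as reference: P-2−P-1 = (-30, -70, -0.3); P-3−P-1 = (35, -85, -2.1).
Solve a·Δx + b·Δy = Δh: det = (-30)·(-85) − 35·(-70) = 5000.
∂h/∂x = [(-0.3)·(-85) − (-2.1)·(-70)] / 5000 = -0.02430
∂h/∂y = [(-30)·(-2.1) − 35·(-0.3)] / 5000 = +0.01470
h(40, 65) = 123.1 + (-0.02430)·(0) + (+0.01470)·(-40) = 123.1 -0.000 -0.588 = 122.512 m.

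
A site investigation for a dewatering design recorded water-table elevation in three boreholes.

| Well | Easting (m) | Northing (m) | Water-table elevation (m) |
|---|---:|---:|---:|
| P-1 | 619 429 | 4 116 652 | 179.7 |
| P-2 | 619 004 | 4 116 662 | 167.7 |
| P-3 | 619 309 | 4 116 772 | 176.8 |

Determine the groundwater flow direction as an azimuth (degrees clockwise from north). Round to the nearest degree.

Taking P-1 as reference: P-2−P-1 = (-425, 10, -12.0); P-3−P-1 = (-120, 120, -2.9).
Determinant of the coordinate differences = (-425)·120 − (-120)·10 = -49800.
∂h/∂x = [(-12.0)·120 − (-2.9)·10] / -49800 = +0.02833
∂h/∂y = [(-425)·(-2.9) − (-120)·(-12.0)] / -49800 = +0.004167
Flow direction (−∇h) has components (-0.02833 E, -0.004167 N).
Azimuth = atan2(E, N) = atan2(-0.02833, -0.004167) = 261.6° ≈ 262°.

262°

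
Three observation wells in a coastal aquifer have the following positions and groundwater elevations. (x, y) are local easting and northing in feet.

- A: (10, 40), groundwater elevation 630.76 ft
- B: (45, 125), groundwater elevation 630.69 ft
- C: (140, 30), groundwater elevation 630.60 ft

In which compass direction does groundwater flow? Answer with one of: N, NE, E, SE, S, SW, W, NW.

E

Taking A as reference: B−A = (35, 85, -0.07); C−A = (130, -10, -0.16).
Determinant of the coordinate differences = 35·(-10) − 130·85 = -11400.
∂h/∂x = [(-0.07)·(-10) − (-0.16)·85] / -11400 = -0.001254
∂h/∂y = [35·(-0.16) − 130·(-0.07)] / -11400 = -0.0003070
Flow = −∇h = (+0.001254 east, +0.0003070 north), which points east.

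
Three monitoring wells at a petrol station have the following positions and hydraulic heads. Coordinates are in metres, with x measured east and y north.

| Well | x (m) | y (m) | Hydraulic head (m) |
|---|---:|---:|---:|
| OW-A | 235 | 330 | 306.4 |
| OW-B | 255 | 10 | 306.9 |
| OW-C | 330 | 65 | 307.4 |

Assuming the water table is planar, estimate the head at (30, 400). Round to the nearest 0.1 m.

Differences from OW-A: to OW-B (Δx, Δy, Δh) = (20, -320, +0.5); to OW-C = (95, -265, +1.0).
Determinant of the coordinate differences = 20·(-265) − 95·(-320) = 25100.
∂h/∂x = [(+0.5)·(-265) − (+1.0)·(-320)] / 25100 = +0.007470
∂h/∂y = [20·(+1.0) − 95·(+0.5)] / 25100 = -0.001096
h(30, 400) = 306.4 + (+0.007470)·(-205) + (-0.001096)·(70) = 306.4 -1.531 -0.077 = 304.792 m.

304.8 m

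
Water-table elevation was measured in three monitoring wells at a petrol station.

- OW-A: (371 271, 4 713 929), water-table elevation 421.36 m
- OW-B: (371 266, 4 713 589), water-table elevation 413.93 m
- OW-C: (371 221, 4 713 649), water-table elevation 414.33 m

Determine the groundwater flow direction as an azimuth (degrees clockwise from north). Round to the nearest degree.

223°

Differences from OW-A: to OW-B (Δx, Δy, Δh) = (-5, -340, -7.43); to OW-C = (-50, -280, -7.03).
Determinant of the coordinate differences = (-5)·(-280) − (-50)·(-340) = -15600.
∂h/∂x = [(-7.43)·(-280) − (-7.03)·(-340)] / -15600 = +0.01986
∂h/∂y = [(-5)·(-7.03) − (-50)·(-7.43)] / -15600 = +0.02156
Flow direction (−∇h) has components (-0.01986 E, -0.02156 N).
Azimuth = atan2(E, N) = atan2(-0.01986, -0.02156) = 222.6° ≈ 223°.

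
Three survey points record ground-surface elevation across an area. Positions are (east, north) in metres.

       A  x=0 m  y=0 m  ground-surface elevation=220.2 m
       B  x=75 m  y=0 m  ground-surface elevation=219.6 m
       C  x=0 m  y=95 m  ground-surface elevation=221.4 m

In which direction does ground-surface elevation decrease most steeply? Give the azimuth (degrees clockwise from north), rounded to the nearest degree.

∂z/∂x = (219.6 − 220.2) / (75 − 0) = -0.008000
∂z/∂y = (221.4 − 220.2) / (95 − 0) = +0.01263
Steepest decrease is along −∇f: components (+0.008000 E, -0.01263 N).
Azimuth = atan2(+0.008000, -0.01263) = 147.7° ≈ 148°.

148°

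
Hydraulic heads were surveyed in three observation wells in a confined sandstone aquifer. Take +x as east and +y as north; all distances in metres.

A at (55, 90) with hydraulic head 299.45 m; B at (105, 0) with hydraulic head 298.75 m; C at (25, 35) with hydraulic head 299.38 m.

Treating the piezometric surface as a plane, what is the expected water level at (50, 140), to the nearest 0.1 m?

Taking A as reference: B−A = (50, -90, -0.70); C−A = (-30, -55, -0.07).
Solve a·Δx + b·Δy = Δh: det = 50·(-55) − (-30)·(-90) = -5450.
∂h/∂x = [(-0.70)·(-55) − (-0.07)·(-90)] / -5450 = -0.005908
∂h/∂y = [50·(-0.07) − (-30)·(-0.70)] / -5450 = +0.004495
h(50, 140) = 299.45 + (-0.005908)·(-5) + (+0.004495)·(50) = 299.45 +0.030 +0.225 = 299.704 m.

299.7 m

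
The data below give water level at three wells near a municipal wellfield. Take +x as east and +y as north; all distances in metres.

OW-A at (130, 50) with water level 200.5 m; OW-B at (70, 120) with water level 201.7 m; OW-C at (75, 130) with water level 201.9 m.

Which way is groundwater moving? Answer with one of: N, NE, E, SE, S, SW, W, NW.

S

Three-point gradient (reference OW-A): Δ to OW-B = (-60, 70, +1.2), Δ to OW-C = (-55, 80, +1.4).
∂h/∂x = +0.002105, ∂h/∂y = +0.01895 (det = -950).
Flow = −∇h = (-0.002105 east, -0.01895 north), which points south.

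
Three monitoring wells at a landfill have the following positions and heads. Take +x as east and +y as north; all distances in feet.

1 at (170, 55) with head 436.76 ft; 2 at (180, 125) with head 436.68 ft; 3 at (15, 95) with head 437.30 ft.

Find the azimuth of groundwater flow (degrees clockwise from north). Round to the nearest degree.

080°

Taking 1 as reference: 2−1 = (10, 70, -0.08); 3−1 = (-155, 40, +0.54).
Solve a·Δx + b·Δy = Δh: det = 10·40 − (-155)·70 = 11250.
∂h/∂x = [(-0.08)·40 − (+0.54)·70] / 11250 = -0.003644
∂h/∂y = [10·(+0.54) − (-155)·(-0.08)] / 11250 = -0.0006222
Flow direction (−∇h) has components (+0.003644 E, +0.0006222 N).
Azimuth = atan2(E, N) = atan2(+0.003644, +0.0006222) = 80.3° ≈ 080°.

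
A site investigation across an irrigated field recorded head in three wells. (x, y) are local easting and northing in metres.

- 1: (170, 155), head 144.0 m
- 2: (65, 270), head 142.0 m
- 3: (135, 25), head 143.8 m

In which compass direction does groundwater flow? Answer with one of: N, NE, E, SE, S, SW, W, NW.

W

Differences from 1: to 2 (Δx, Δy, Δh) = (-105, 115, -2.0); to 3 = (-35, -130, -0.2).
Determinant of the coordinate differences = (-105)·(-130) − (-35)·115 = 17675.
∂h/∂x = [(-2.0)·(-130) − (-0.2)·115] / 17675 = +0.01601
∂h/∂y = [(-105)·(-0.2) − (-35)·(-2.0)] / 17675 = -0.002772
Flow = −∇h = (-0.01601 east, +0.002772 north), which points west.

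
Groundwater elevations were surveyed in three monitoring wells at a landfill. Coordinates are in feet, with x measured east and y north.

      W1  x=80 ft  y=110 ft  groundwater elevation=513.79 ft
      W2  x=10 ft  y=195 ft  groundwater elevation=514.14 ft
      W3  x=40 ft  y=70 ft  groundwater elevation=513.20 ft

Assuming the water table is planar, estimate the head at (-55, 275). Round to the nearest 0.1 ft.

Taking W1 as reference: W2−W1 = (-70, 85, +0.35); W3−W1 = (-40, -40, -0.59).
Determinant of the coordinate differences = (-70)·(-40) − (-40)·85 = 6200.
∂h/∂x = [(+0.35)·(-40) − (-0.59)·85] / 6200 = +0.005831
∂h/∂y = [(-70)·(-0.59) − (-40)·(+0.35)] / 6200 = +0.008919
h(-55, 275) = 513.79 + (+0.005831)·(-135) + (+0.008919)·(165) = 513.79 -0.787 +1.472 = 514.475 ft.

514.5 ft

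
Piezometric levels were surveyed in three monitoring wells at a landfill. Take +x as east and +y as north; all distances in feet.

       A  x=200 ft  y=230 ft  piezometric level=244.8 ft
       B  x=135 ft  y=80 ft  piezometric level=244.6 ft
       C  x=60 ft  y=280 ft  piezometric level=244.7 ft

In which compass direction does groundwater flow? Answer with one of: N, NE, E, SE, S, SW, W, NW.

With h = a·x + b·y + c and A as origin, the differences give:
  (-65)·a + (-150)·b = -0.2
  (-140)·a + 50·b = -0.1
Eliminate b (×50 and ×(-150), subtract): -24250·a = -25.00 → a = ∂h/∂x = +0.001031
Back-substitute: b = ∂h/∂y = +0.0008866.
Flow = −∇h = (-0.001031 east, -0.0008866 north), which points southwest.

SW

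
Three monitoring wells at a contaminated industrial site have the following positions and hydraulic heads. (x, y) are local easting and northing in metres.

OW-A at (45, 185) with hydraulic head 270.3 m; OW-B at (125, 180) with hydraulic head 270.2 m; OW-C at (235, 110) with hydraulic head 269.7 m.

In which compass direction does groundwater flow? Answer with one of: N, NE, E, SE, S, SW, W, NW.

Differences from OW-A: to OW-B (Δx, Δy, Δh) = (80, -5, -0.1); to OW-C = (190, -75, -0.6).
Solve a·Δx + b·Δy = Δh: det = 80·(-75) − 190·(-5) = -5050.
∂h/∂x = [(-0.1)·(-75) − (-0.6)·(-5)] / -5050 = -0.0008911
∂h/∂y = [80·(-0.6) − 190·(-0.1)] / -5050 = +0.005743
Flow = −∇h = (+0.0008911 east, -0.005743 north), which points south.

S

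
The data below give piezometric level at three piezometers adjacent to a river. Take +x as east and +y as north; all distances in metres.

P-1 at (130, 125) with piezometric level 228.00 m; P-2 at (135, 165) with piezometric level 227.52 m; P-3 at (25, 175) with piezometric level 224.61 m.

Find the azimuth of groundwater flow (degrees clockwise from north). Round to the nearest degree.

Differences from P-1: to P-2 (Δx, Δy, Δh) = (5, 40, -0.48); to P-3 = (-105, 50, -3.39).
Solve a·Δx + b·Δy = Δh: det = 5·50 − (-105)·40 = 4450.
∂h/∂x = [(-0.48)·50 − (-3.39)·40] / 4450 = +0.02508
∂h/∂y = [5·(-3.39) − (-105)·(-0.48)] / 4450 = -0.01513
Flow direction (−∇h) has components (-0.02508 E, +0.01513 N).
Azimuth = atan2(E, N) = atan2(-0.02508, +0.01513) = 301.1° ≈ 301°.

301°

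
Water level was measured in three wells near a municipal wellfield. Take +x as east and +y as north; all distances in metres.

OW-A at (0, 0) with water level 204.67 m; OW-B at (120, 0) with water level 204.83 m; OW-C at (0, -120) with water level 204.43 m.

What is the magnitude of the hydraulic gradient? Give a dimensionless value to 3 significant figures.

0.00240

∂h/∂x = (204.83 − 204.67) / (120 − 0) = +0.001333
∂h/∂y = (204.43 − 204.67) / (-120 − 0) = +0.002000
|∇h| = √(0.001333² + 0.002000²) = 0.002404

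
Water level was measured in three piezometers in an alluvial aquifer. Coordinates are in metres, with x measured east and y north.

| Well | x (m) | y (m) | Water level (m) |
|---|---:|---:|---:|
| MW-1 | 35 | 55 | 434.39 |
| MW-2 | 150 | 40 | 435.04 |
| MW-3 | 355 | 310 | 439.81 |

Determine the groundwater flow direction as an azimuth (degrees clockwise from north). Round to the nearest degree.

211°

Differences from MW-1: to MW-2 (Δx, Δy, Δh) = (115, -15, +0.65); to MW-3 = (320, 255, +5.42).
Solve a·Δx + b·Δy = Δh: det = 115·255 − 320·(-15) = 34125.
∂h/∂x = [(+0.65)·255 − (+5.42)·(-15)] / 34125 = +0.007240
∂h/∂y = [115·(+5.42) − 320·(+0.65)] / 34125 = +0.01217
Flow direction (−∇h) has components (-0.007240 E, -0.01217 N).
Azimuth = atan2(E, N) = atan2(-0.007240, -0.01217) = 210.7° ≈ 211°.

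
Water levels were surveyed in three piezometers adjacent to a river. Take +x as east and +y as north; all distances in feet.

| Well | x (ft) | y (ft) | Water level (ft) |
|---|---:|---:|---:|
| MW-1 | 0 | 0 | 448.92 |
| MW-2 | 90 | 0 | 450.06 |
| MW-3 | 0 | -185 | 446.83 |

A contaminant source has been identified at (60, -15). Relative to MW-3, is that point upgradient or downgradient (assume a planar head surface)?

∂h/∂x = (450.06 − 448.92) / (90 − 0) = +0.01267
∂h/∂y = (446.83 − 448.92) / (-185 − 0) = +0.01130
Head at (60, -15) = 448.92 + (+0.01267)·(60) + (+0.01130)·(-15) = 449.51 ft.
That is higher than the 446.83 ft at MW-3, so the point is upgradient.

upgradient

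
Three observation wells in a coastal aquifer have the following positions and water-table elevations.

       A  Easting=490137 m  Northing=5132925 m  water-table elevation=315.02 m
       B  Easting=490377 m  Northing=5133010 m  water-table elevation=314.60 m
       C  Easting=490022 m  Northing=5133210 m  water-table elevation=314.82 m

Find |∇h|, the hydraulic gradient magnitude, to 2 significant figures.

0.0018

Taking A as reference: B−A = (240, 85, -0.42); C−A = (-115, 285, -0.20).
Solve a·Δx + b·Δy = Δh: det = 240·285 − (-115)·85 = 78175.
∂h/∂x = [(-0.42)·285 − (-0.20)·85] / 78175 = -0.001314
∂h/∂y = [240·(-0.20) − (-115)·(-0.42)] / 78175 = -0.001232
|∇h| = √(-0.001314² + -0.001232²) = 0.001801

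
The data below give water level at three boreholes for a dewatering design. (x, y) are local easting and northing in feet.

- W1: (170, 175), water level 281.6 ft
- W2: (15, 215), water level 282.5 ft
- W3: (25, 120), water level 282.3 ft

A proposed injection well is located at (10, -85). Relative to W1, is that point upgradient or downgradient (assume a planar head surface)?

upgradient

Differences from W1: to W2 (Δx, Δy, Δh) = (-155, 40, +0.9); to W3 = (-145, -55, +0.7).
Solve a·Δx + b·Δy = Δh: det = (-155)·(-55) − (-145)·40 = 14325.
∂h/∂x = [(+0.9)·(-55) − (+0.7)·40] / 14325 = -0.005410
∂h/∂y = [(-155)·(+0.7) − (-145)·(+0.9)] / 14325 = +0.001536
Head at (10, -85) = 281.6 + (-0.005410)·(-160) + (+0.001536)·(-260) = 282.07 ft.
That is higher than the 281.6 ft at W1, so the point is upgradient.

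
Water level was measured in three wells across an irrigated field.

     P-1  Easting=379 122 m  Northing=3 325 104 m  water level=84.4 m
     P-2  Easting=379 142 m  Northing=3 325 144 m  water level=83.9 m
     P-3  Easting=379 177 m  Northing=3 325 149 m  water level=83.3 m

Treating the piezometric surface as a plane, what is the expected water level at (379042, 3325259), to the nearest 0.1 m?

85.1 m

Differences from P-1: to P-2 (Δx, Δy, Δh) = (20, 40, -0.5); to P-3 = (55, 45, -1.1).
Solve a·Δx + b·Δy = Δh: det = 20·45 − 55·40 = -1300.
∂h/∂x = [(-0.5)·45 − (-1.1)·40] / -1300 = -0.01654
∂h/∂y = [20·(-1.1) − 55·(-0.5)] / -1300 = -0.004231
h(379042, 3325259) = 84.4 + (-0.01654)·(-80) + (-0.004231)·(155) = 84.4 +1.323 -0.656 = 85.067 m.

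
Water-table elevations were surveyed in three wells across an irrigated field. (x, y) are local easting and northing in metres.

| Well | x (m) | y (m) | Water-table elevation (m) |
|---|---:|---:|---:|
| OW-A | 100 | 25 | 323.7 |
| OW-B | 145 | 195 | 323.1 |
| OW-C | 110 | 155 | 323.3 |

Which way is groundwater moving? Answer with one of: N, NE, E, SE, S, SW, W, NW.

NE

Three-point gradient (reference OW-A): Δ to OW-B = (45, 170, -0.6), Δ to OW-C = (10, 130, -0.4).
∂h/∂x = -0.002410, ∂h/∂y = -0.002892 (det = 4150).
Flow = −∇h = (+0.002410 east, +0.002892 north), which points northeast.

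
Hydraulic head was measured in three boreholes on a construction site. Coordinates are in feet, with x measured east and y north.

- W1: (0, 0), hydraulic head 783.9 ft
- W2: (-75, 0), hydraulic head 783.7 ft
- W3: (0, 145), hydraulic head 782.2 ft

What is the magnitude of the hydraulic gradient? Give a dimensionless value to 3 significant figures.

0.0120

∂h/∂x = (783.7 − 783.9) / (-75 − 0) = +0.002667
∂h/∂y = (782.2 − 783.9) / (145 − 0) = -0.01172
|∇h| = √(0.002667² + -0.01172²) = 0.01202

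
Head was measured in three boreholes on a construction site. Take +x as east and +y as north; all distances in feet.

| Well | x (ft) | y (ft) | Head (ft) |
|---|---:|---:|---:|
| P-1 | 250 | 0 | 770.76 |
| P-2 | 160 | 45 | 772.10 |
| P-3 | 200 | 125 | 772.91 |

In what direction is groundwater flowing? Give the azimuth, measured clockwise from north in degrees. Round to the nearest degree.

151°

With h = a·x + b·y + c and P-1 as origin, the differences give:
  (-90)·a + 45·b = +1.34
  (-50)·a + 125·b = +2.15
Eliminate b (×125 and ×45, subtract): -9000·a = 70.750 → a = ∂h/∂x = -0.007861
Back-substitute: b = ∂h/∂y = +0.01406.
Flow direction (−∇h) has components (+0.007861 E, -0.01406 N).
Azimuth = atan2(E, N) = atan2(+0.007861, -0.01406) = 150.8° ≈ 151°.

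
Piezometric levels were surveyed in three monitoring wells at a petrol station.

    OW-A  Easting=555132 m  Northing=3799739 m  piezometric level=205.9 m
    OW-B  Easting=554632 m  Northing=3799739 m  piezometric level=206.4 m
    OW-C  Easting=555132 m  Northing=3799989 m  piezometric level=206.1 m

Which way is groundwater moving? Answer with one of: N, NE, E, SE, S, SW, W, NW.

SE

∂h/∂x = (206.4 − 205.9) / (554632 − 555132) = -0.001000
∂h/∂y = (206.1 − 205.9) / (3799989 − 3799739) = +0.0008000
Flow = −∇h = (+0.001000 east, -0.0008000 north), which points southeast.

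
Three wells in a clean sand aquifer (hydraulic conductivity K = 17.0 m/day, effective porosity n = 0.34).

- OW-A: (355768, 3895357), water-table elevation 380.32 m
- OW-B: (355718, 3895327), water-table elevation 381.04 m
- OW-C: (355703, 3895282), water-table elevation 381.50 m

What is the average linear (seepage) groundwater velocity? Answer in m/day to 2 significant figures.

0.62 m/day

Differences from OW-A: to OW-B (Δx, Δy, Δh) = (-50, -30, +0.72); to OW-C = (-65, -75, +1.18).
Determinant of the coordinate differences = (-50)·(-75) − (-65)·(-30) = 1800.
∂h/∂x = [(+0.72)·(-75) − (+1.18)·(-30)] / 1800 = -0.01033
∂h/∂y = [(-50)·(+1.18) − (-65)·(+0.72)] / 1800 = -0.006778
|∇h| = √(-0.01033² + -0.006778²) = 0.01236
Seepage velocity v = K·i/n = 17.0 × 0.01236 / 0.34 = 0.618 m/day.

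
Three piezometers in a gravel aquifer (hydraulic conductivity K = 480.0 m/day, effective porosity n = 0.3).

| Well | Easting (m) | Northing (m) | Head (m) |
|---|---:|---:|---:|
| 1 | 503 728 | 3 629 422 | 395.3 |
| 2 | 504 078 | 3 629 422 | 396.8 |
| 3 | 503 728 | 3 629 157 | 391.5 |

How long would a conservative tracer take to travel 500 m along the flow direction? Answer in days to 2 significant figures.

21 days

∂h/∂x = (396.8 − 395.3) / (504078 − 503728) = +0.004286
∂h/∂y = (391.5 − 395.3) / (3629157 − 3629422) = +0.01434
|∇h| = √(0.004286² + 0.01434²) = 0.01497
Seepage velocity v = K·i/n = 480.0 × 0.01497 / 0.3 = 23.95 m/day.
t = 500 / 23.95 = 20.88 days.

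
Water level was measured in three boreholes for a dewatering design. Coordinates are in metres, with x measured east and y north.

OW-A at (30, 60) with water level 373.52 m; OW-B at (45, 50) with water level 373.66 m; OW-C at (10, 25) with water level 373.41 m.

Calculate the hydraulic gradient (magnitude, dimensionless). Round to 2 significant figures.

With h = a·x + b·y + c and OW-A as origin, the differences give:
  15·a + (-10)·b = +0.14
  (-20)·a + (-35)·b = -0.11
Eliminate b (×(-35) and ×(-10), subtract): -725·a = -6.000 → a = ∂h/∂x = +0.008276
Back-substitute: b = ∂h/∂y = -0.001586.
|∇h| = √(0.008276² + -0.001586²) = 0.008427

0.0084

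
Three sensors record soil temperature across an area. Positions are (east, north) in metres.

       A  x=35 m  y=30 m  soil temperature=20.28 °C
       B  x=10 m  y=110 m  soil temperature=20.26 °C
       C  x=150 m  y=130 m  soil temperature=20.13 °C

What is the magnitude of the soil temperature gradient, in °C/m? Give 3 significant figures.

Taking A as reference: B−A = (-25, 80, -0.02); C−A = (115, 100, -0.15).
Determinant of the coordinate differences = (-25)·100 − 115·80 = -11700.
∂T/∂x = [(-0.02)·100 − (-0.15)·80] / -11700 = -0.0008547
∂T/∂y = [(-25)·(-0.15) − 115·(-0.02)] / -11700 = -0.0005171
|∇f| = √(-0.0008547² + -0.0005171²) = 0.000999 °C/m

0.000999 °C/m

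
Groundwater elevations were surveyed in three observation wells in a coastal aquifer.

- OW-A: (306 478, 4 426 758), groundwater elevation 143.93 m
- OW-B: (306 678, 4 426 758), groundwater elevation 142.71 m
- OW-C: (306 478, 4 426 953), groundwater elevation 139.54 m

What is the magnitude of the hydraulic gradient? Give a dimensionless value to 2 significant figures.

∂h/∂x = (142.71 − 143.93) / (306678 − 306478) = -0.006100
∂h/∂y = (139.54 − 143.93) / (4426953 − 4426758) = -0.02251
|∇h| = √(-0.006100² + -0.02251²) = 0.02332

0.023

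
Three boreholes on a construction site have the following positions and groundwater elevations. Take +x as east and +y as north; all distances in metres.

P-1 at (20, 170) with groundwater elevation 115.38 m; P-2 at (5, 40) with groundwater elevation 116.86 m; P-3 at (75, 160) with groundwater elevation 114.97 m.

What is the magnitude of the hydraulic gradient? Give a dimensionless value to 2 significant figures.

With h = a·x + b·y + c and P-1 as origin, the differences give:
  (-15)·a + (-130)·b = +1.48
  55·a + (-10)·b = -0.41
Eliminate b (×(-10) and ×(-130), subtract): 7300·a = -68.100 → a = ∂h/∂x = -0.009329
Back-substitute: b = ∂h/∂y = -0.01031.
|∇h| = √(-0.009329² + -0.01031²) = 0.0139

0.014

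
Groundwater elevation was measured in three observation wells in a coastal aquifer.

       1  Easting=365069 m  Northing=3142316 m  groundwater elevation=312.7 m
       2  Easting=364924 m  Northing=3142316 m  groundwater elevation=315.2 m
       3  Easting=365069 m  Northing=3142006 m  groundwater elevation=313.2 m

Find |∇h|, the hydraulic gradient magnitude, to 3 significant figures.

0.0173

∂h/∂x = (315.2 − 312.7) / (364924 − 365069) = -0.01724
∂h/∂y = (313.2 − 312.7) / (3142006 − 3142316) = -0.001613
|∇h| = √(-0.01724² + -0.001613²) = 0.01732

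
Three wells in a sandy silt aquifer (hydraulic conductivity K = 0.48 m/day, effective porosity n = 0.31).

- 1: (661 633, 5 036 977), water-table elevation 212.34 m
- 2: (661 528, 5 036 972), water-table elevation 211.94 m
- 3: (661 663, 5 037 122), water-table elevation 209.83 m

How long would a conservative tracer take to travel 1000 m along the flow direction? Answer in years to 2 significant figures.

Three-point gradient (reference 1): Δ to 2 = (-105, -5, -0.40), Δ to 3 = (30, 145, -2.51).
∂h/∂x = +0.004680, ∂h/∂y = -0.01828 (det = -15075).
|∇h| = √(0.004680² + -0.01828²) = 0.01887
Seepage velocity v = K·i/n = 0.48 × 0.01887 / 0.31 = 0.02922 m/day.
t = 1000 / 0.02922 = 3.422e+04 days = 93.7 years.

94 years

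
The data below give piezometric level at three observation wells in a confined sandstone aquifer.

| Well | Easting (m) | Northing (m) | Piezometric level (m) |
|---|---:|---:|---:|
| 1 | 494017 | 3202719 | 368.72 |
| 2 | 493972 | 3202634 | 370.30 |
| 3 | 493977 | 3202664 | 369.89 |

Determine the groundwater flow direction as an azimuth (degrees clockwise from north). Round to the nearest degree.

Differences from 1: to 2 (Δx, Δy, Δh) = (-45, -85, +1.58); to 3 = (-40, -55, +1.17).
Solve a·Δx + b·Δy = Δh: det = (-45)·(-55) − (-40)·(-85) = -925.
∂h/∂x = [(+1.58)·(-55) − (+1.17)·(-85)] / -925 = -0.01357
∂h/∂y = [(-45)·(+1.17) − (-40)·(+1.58)] / -925 = -0.01141
Flow direction (−∇h) has components (+0.01357 E, +0.01141 N).
Azimuth = atan2(E, N) = atan2(+0.01357, +0.01141) = 49.9° ≈ 050°.

050°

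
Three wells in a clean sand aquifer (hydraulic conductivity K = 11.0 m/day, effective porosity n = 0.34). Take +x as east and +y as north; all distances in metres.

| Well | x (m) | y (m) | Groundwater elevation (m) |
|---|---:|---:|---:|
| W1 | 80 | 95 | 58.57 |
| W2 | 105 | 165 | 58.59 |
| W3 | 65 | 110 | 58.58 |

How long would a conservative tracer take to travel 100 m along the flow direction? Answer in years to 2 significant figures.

Taking W1 as reference: W2−W1 = (25, 70, +0.02); W3−W1 = (-15, 15, +0.01).
Determinant of the coordinate differences = 25·15 − (-15)·70 = 1425.
∂h/∂x = [(+0.02)·15 − (+0.01)·70] / 1425 = -0.0002807
∂h/∂y = [25·(+0.01) − (-15)·(+0.02)] / 1425 = +0.0003860
|∇h| = √(-0.0002807² + 0.0003860²) = 0.0004773
Seepage velocity v = K·i/n = 11.0 × 0.0004773 / 0.34 = 0.01544 m/day.
t = 100 / 0.01544 = 6477 days = 17.7 years.

18 years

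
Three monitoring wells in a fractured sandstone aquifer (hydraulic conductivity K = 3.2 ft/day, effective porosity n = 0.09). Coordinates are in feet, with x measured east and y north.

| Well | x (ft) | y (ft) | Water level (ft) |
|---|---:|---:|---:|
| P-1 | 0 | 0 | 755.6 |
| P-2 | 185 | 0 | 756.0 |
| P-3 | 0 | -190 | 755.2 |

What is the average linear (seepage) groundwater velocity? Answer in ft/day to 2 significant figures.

0.11 ft/day

∂h/∂x = (756.0 − 755.6) / (185 − 0) = +0.002162
∂h/∂y = (755.2 − 755.6) / (-190 − 0) = +0.002105
|∇h| = √(0.002162² + 0.002105²) = 0.003017
Seepage velocity v = K·i/n = 3.2 × 0.003017 / 0.09 = 0.1073 ft/day.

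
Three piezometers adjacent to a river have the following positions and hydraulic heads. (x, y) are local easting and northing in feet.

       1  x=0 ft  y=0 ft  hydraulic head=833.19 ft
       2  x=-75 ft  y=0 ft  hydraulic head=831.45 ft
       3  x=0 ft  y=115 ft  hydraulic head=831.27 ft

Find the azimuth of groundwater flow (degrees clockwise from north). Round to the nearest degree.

∂h/∂x = (831.45 − 833.19) / (-75 − 0) = +0.02320
∂h/∂y = (831.27 − 833.19) / (115 − 0) = -0.01670
Flow direction (−∇h) has components (-0.02320 E, +0.01670 N).
Azimuth = atan2(E, N) = atan2(-0.02320, +0.01670) = 305.7° ≈ 306°.

306°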